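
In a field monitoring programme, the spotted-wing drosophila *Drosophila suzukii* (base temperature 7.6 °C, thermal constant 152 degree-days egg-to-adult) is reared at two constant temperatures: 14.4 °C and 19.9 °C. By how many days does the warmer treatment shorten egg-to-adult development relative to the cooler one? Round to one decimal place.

At 14.4 °C: 152 / (14.4 − 7.6) = 152 / 6.8 = 22.353 d.
At 19.9 °C: 152 / (19.9 − 7.6) = 152 / 12.3 = 12.358 d.
Difference = |22.353 − 12.358| = 9.995 ≈ 10.0 days.

10.0 days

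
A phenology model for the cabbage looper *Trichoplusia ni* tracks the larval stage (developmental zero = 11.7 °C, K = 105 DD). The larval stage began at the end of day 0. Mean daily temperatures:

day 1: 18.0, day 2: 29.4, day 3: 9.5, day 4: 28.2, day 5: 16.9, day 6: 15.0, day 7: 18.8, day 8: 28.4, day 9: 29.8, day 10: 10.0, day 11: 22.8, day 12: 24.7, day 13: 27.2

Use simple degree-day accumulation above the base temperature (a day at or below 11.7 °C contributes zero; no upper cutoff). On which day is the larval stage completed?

day 12

Daily DD above 11.7 °C: 6.3, 17.7, 0.0, 16.5, 5.2, 3.3, 7.1, 16.7, 18.1, 0.0, 11.1, 13.0, 15.5.
Cumulative: 6.3, 24.0, 24.0, 40.5, 45.7, 49.0, 56.1, 72.8, 90.9, 90.9, 102.0, 115.0, 130.5.
The total first reaches 105 DD on day 12.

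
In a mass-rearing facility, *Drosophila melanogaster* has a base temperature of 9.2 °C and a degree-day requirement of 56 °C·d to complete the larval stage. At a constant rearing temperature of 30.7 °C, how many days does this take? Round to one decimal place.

2.6 days

Daily accumulation = 30.7 − 9.2 = 21.5 DD/day.
Duration = 56 / 21.5 = 2.605 ≈ 2.6 days.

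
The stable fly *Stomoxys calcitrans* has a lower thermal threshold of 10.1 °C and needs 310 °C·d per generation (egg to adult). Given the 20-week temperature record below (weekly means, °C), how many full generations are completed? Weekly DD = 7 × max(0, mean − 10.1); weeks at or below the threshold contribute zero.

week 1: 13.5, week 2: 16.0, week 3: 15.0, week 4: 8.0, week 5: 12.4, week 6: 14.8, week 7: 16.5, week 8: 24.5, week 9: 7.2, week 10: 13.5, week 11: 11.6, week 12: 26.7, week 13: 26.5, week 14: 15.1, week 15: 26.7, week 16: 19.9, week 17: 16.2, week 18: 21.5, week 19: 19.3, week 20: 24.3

3 generations

Weekly DD (7 × max(0, T̄ − 10.1)): 23.8, 41.3, 34.3, 0.0, 16.1, 32.9, 44.8, 100.8, 0.0, 23.8, 10.5, 116.2, 114.8, 35.0, 116.2, 68.6, 42.7, 79.8, 64.4, 99.4.
Season total = 1065.4 DD.
Complete generations = ⌊1065.4 / 310⌋ = 3.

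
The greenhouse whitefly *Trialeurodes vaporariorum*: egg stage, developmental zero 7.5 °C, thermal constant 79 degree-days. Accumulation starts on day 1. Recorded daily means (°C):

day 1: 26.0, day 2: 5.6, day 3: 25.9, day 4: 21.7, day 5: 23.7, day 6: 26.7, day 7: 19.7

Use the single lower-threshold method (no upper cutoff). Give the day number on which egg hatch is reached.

Daily DD above 7.5 °C: 18.5, 0.0, 18.4, 14.2, 16.2, 19.2, 12.2.
Cumulative: 18.5, 18.5, 36.9, 51.1, 67.3, 86.5, 98.7.
The total first reaches 79 DD on day 6.

day 6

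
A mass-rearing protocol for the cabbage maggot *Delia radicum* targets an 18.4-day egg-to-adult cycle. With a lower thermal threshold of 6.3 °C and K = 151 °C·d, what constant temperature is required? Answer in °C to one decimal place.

Required daily accumulation = 151 / 18.4 = 8.207 DD/day.
T = T_base + 8.207 = 6.3 + 8.207 = 14.507 ≈ 14.5 °C.

14.5 °C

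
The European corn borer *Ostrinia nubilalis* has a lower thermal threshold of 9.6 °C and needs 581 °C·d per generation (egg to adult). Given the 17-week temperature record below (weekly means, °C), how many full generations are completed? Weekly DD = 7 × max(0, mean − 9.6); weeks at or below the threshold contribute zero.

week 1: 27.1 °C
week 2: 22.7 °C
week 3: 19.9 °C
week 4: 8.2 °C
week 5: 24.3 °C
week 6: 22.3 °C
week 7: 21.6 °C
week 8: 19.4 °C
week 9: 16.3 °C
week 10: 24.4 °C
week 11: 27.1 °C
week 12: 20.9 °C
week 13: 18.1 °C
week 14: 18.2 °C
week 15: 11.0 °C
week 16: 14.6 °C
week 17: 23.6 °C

2 generations

Weekly DD (7 × max(0, T̄ − 9.6)): 122.5, 91.7, 72.1, 0.0, 102.9, 88.9, 84.0, 68.6, 46.9, 103.6, 122.5, 79.1, 59.5, 60.2, 9.8, 35.0, 98.0.
Season total = 1245.3 DD.
Complete generations = ⌊1245.3 / 581⌋ = 2.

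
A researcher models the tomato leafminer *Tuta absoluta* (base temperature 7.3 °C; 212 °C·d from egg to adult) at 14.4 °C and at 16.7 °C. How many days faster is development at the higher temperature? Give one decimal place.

At 14.4 °C: 212 / (14.4 − 7.3) = 212 / 7.1 = 29.859 d.
At 16.7 °C: 212 / (16.7 − 7.3) = 212 / 9.4 = 22.553 d.
Difference = |29.859 − 22.553| = 7.306 ≈ 7.3 days.

7.3 days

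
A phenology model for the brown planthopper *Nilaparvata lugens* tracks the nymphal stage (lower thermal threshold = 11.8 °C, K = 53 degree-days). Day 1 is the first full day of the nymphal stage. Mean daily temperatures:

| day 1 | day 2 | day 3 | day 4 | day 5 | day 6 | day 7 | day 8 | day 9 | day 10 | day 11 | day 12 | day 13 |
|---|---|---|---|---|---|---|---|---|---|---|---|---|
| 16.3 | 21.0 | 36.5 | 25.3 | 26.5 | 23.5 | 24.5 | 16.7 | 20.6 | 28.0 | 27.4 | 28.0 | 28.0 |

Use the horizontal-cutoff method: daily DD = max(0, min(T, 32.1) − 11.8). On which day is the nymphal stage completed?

Daily DD above 11.8 °C (capped at 20.3): 4.5, 9.2, 20.3, 13.5, 14.7, 11.7, 12.7, 4.9, 8.8, 16.2, 15.6, 16.2, 16.2.
Cumulative: 4.5, 13.7, 34.0, 47.5, 62.2, 73.9, 86.6, 91.5, 100.3, 116.5, 132.1, 148.3, 164.5.
The total first reaches 53 DD on day 5.

day 5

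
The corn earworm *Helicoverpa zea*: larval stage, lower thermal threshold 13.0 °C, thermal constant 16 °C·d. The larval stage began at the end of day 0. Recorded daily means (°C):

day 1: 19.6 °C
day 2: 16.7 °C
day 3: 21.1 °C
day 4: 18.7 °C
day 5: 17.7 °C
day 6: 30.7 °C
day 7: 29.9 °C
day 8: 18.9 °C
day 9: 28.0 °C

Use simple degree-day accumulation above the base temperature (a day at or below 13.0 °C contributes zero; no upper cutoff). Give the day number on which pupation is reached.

day 3

Daily DD above 13.0 °C: 6.6, 3.7, 8.1, 5.7, 4.7, 17.7, 16.9, 5.9, 15.0.
Cumulative: 6.6, 10.3, 18.4, 24.1, 28.8, 46.5, 63.4, 69.3, 84.3.
The total first reaches 16 DD on day 3.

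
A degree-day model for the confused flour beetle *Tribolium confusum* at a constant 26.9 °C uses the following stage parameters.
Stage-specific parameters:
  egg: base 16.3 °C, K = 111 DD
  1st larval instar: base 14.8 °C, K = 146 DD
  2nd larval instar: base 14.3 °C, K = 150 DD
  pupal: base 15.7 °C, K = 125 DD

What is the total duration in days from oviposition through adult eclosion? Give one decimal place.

45.6 days

egg: 111 / (26.9 − 16.3) = 111 / 10.6 = 10.472 d.
1st larval instar: 146 / (26.9 − 14.8) = 146 / 12.1 = 12.066 d.
2nd larval instar: 150 / (26.9 − 14.3) = 150 / 12.6 = 11.905 d.
pupal: 125 / (26.9 − 15.7) = 125 / 11.2 = 11.161 d.
Sum = 45.603 ≈ 45.6 days.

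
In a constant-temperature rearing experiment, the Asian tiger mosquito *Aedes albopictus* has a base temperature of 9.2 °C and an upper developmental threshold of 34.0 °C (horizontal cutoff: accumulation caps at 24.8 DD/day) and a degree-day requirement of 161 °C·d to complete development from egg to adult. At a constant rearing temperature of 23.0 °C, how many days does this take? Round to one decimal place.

11.7 days

Daily accumulation = 23.0 − 9.2 = 13.8 DD/day.
Duration = 161 / 13.8 = 11.667 ≈ 11.7 days.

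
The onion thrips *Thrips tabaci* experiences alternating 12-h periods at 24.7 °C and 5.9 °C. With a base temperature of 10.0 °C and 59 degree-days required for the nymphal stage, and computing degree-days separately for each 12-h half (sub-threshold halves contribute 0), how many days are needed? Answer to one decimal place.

8.0 days

Day half: max(0, 24.7 − 10.0) × 0.5 = 14.7 × 0.5 = 7.35 DD.
Night half: max(0, 5.9 − 10.0) × 0.5 = 0.0 × 0.5 = 0.00 DD.
Per 24 h: 7.35 DD/day.
Duration = 59 / 7.35 = 8.027 ≈ 8.0 days.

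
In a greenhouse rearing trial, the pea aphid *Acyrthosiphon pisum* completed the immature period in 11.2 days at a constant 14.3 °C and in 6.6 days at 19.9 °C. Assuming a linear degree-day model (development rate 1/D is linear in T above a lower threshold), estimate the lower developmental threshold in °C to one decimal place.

Linear rate model ⇒ the product D·(T − T_b) is constant across temperatures.
11.2·(14.3 − T_b) = 6.6·(19.9 − T_b)
T_b = (11.2·14.3 − 6.6·19.9) / (11.2 − 6.6) = 28.82 / 4.6 = 6.265 °C ≈ 6.3 °C.

6.3 °C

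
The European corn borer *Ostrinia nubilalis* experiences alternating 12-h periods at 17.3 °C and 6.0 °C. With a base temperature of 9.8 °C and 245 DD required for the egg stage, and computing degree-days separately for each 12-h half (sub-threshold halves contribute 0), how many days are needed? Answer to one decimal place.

65.3 days

Day half: max(0, 17.3 − 9.8) × 0.5 = 7.5 × 0.5 = 3.75 DD.
Night half: max(0, 6.0 − 9.8) × 0.5 = 0.0 × 0.5 = 0.00 DD.
Per 24 h: 3.75 DD/day.
Duration = 245 / 3.75 = 65.333 ≈ 65.3 days.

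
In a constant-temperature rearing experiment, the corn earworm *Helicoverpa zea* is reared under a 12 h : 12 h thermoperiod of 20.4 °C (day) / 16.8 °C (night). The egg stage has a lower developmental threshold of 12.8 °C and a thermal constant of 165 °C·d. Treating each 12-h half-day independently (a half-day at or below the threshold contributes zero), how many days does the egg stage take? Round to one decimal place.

Day half: max(0, 20.4 − 12.8) × 0.5 = 7.6 × 0.5 = 3.80 DD.
Night half: max(0, 16.8 − 12.8) × 0.5 = 4.0 × 0.5 = 2.00 DD.
Per 24 h: 5.80 DD/day.
Duration = 165 / 5.80 = 28.448 ≈ 28.4 days.

28.4 days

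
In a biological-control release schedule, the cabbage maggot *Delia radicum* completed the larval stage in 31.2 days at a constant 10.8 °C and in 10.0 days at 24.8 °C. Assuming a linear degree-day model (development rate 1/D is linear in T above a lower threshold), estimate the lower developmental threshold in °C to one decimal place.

Equal thermal constants: D₁(T₁ − T_b) = D₂(T₂ − T_b).
31.2·(10.8 − T_b) = 10.0·(24.8 − T_b)
T_b = (31.2·10.8 − 10.0·24.8) / (31.2 − 10.0) = 88.96 / 21.2 = 4.196 °C ≈ 4.2 °C.

4.2 °C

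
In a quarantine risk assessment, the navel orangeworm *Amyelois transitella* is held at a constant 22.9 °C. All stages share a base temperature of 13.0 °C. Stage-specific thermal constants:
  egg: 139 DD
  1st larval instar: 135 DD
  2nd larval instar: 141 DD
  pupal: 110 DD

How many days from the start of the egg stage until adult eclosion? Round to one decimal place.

53.0 days

Daily accumulation at 22.9 °C = 22.9 − 13.0 = 9.9 DD/day.
Total K = 139 + 135 + 141 + 110 = 525 DD.
Total duration = 525 / 9.9 = 53.030 ≈ 53.0 days.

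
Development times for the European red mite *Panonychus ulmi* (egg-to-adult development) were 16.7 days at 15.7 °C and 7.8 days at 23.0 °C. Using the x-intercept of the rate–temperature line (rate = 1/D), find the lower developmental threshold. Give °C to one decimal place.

Equal thermal constants: D₁(T₁ − T_b) = D₂(T₂ − T_b).
16.7·(15.7 − T_b) = 7.8·(23.0 − T_b)
T_b = (16.7·15.7 − 7.8·23.0) / (16.7 − 7.8) = 82.79 / 8.9 = 9.302 °C ≈ 9.3 °C.

9.3 °C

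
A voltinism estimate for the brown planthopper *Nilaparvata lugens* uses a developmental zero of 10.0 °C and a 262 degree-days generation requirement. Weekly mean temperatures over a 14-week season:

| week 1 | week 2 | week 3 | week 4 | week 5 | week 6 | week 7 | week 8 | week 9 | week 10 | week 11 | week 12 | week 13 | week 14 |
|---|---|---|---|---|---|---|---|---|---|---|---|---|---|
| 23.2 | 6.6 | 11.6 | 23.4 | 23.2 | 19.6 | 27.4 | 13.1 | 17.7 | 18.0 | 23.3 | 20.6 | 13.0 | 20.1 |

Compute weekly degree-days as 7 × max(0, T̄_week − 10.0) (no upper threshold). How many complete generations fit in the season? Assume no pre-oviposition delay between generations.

Weekly DD (7 × max(0, T̄ − 10.0)): 92.4, 0.0, 11.2, 93.8, 92.4, 67.2, 121.8, 21.7, 53.9, 56.0, 93.1, 74.2, 21.0, 70.7.
Season total = 869.4 DD.
Complete generations = ⌊869.4 / 262⌋ = 3.

3 generations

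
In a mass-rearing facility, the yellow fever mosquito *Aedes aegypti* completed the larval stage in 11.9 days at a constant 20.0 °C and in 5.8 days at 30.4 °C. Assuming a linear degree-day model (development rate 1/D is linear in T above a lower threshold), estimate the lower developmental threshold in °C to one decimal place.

Under the model K = D·(T − T_b), so D₁·(T₁ − T_b) = D₂·(T₂ − T_b).
11.9·(20.0 − T_b) = 5.8·(30.4 − T_b)
T_b = (11.9·20.0 − 5.8·30.4) / (11.9 − 5.8) = 61.68 / 6.1 = 10.111 °C ≈ 10.1 °C.

10.1 °C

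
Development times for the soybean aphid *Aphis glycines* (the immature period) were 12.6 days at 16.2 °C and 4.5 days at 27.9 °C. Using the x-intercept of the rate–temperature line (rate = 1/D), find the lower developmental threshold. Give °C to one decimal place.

Under the model K = D·(T − T_b), so D₁·(T₁ − T_b) = D₂·(T₂ − T_b).
12.6·(16.2 − T_b) = 4.5·(27.9 − T_b)
T_b = (12.6·16.2 − 4.5·27.9) / (12.6 − 4.5) = 78.57 / 8.1 = 9.700 °C ≈ 9.7 °C.

9.7 °C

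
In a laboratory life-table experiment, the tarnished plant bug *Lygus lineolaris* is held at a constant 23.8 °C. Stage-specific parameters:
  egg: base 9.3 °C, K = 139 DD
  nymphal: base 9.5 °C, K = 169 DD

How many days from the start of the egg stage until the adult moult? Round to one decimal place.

21.4 days

egg: 139 / (23.8 − 9.3) = 139 / 14.5 = 9.586 d.
nymphal: 169 / (23.8 − 9.5) = 169 / 14.3 = 11.818 d.
Sum = 21.404 ≈ 21.4 days.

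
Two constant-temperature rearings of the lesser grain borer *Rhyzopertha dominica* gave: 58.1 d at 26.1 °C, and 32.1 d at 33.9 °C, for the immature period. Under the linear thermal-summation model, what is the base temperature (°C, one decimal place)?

16.5 °C

Under the model K = D·(T − T_b), so D₁·(T₁ − T_b) = D₂·(T₂ − T_b).
58.1·(26.1 − T_b) = 32.1·(33.9 − T_b)
T_b = (58.1·26.1 − 32.1·33.9) / (58.1 − 32.1) = 428.22 / 26.0 = 16.470 °C ≈ 16.5 °C.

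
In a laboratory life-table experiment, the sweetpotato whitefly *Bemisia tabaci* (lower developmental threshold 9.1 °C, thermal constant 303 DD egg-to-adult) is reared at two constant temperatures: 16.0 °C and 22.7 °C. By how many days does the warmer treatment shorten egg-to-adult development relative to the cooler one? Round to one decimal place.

At 16.0 °C: 303 / (16.0 − 9.1) = 303 / 6.9 = 43.913 d.
At 22.7 °C: 303 / (22.7 − 9.1) = 303 / 13.6 = 22.279 d.
Difference = |43.913 − 22.279| = 21.634 ≈ 21.6 days.

21.6 days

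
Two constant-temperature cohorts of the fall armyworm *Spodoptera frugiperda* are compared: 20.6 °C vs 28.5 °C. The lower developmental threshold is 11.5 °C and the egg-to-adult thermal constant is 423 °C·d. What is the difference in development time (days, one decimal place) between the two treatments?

21.6 days

At 20.6 °C: 423 / (20.6 − 11.5) = 423 / 9.1 = 46.484 d.
At 28.5 °C: 423 / (28.5 − 11.5) = 423 / 17.0 = 24.882 d.
Difference = |46.484 − 24.882| = 21.601 ≈ 21.6 days.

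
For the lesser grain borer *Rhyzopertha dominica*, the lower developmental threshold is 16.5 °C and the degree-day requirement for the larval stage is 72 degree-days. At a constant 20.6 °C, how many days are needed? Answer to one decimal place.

Daily accumulation = 20.6 − 16.5 = 4.1 DD/day.
Duration = 72 / 4.1 = 17.561 ≈ 17.6 days.

17.6 days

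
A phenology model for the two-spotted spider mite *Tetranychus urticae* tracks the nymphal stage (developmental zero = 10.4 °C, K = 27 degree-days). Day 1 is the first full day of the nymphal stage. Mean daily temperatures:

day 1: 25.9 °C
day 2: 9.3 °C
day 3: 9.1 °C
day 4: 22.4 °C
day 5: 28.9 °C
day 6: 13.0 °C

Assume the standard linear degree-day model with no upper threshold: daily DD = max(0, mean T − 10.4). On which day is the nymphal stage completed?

Daily DD above 10.4 °C: 15.5, 0.0, 0.0, 12.0, 18.5, 2.6.
Cumulative: 15.5, 15.5, 15.5, 27.5, 46.0, 48.6.
The total first reaches 27 DD on day 4.

day 4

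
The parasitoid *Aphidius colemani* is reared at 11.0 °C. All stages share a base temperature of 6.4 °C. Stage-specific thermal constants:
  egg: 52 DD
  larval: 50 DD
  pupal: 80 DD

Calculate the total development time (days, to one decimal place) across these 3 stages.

39.6 days

Daily accumulation at 11.0 °C = 11.0 − 6.4 = 4.6 DD/day.
Total K = 52 + 50 + 80 = 182 DD.
Total duration = 182 / 4.6 = 39.565 ≈ 39.6 days.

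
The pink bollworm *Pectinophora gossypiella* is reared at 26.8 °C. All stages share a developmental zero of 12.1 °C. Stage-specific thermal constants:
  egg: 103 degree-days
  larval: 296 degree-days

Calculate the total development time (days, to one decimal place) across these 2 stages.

27.1 days

Daily accumulation at 26.8 °C = 26.8 − 12.1 = 14.7 DD/day.
Total K = 103 + 296 = 399 DD.
Total duration = 399 / 14.7 = 27.143 ≈ 27.1 days.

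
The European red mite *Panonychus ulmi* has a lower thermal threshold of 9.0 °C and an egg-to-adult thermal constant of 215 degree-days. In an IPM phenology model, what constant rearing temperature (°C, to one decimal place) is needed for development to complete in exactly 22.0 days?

18.8 °C

Required daily accumulation = 215 / 22.0 = 9.773 DD/day.
T = T_base + 9.773 = 9.0 + 9.773 = 18.773 ≈ 18.8 °C.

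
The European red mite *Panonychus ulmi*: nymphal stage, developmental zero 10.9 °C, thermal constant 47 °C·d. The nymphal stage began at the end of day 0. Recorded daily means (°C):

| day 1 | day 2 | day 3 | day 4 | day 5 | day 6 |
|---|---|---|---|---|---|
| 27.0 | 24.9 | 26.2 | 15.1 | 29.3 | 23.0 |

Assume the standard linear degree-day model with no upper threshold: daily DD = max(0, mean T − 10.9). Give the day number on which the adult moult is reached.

day 4

Daily DD above 10.9 °C: 16.1, 14.0, 15.3, 4.2, 18.4, 12.1.
Cumulative: 16.1, 30.1, 45.4, 49.6, 68.0, 80.1.
The total first reaches 47 DD on day 4.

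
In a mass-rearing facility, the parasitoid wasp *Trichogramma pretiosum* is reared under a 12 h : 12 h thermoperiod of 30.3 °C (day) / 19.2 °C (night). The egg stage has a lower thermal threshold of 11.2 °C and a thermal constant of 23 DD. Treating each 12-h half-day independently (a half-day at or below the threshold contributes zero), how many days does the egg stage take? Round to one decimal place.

Day half: max(0, 30.3 − 11.2) × 0.5 = 19.1 × 0.5 = 9.55 DD.
Night half: max(0, 19.2 − 11.2) × 0.5 = 8.0 × 0.5 = 4.00 DD.
Per 24 h: 13.55 DD/day.
Duration = 23 / 13.55 = 1.697 ≈ 1.7 days.

1.7 days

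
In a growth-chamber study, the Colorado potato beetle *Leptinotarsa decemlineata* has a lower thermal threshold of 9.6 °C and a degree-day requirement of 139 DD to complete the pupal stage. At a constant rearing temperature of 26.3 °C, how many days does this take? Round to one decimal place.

8.3 days

Daily accumulation = 26.3 − 9.6 = 16.7 DD/day.
Duration = 139 / 16.7 = 8.323 ≈ 8.3 days.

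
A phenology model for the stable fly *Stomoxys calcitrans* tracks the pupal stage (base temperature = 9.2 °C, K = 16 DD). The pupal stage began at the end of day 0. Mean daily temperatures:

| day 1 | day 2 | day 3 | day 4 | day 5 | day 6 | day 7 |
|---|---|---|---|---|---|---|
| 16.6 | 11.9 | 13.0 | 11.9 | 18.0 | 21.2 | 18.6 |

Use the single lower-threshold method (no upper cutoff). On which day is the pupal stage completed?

day 4

Daily DD above 9.2 °C: 7.4, 2.7, 3.8, 2.7, 8.8, 12.0, 9.4.
Cumulative: 7.4, 10.1, 13.9, 16.6, 25.4, 37.4, 46.8.
The total first reaches 16 DD on day 4.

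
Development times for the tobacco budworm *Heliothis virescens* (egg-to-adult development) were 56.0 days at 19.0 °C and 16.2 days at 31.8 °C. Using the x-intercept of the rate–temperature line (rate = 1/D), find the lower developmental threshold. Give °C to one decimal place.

13.8 °C

Linear rate model ⇒ the product D·(T − T_b) is constant across temperatures.
56.0·(19.0 − T_b) = 16.2·(31.8 − T_b)
T_b = (56.0·19.0 − 16.2·31.8) / (56.0 − 16.2) = 548.84 / 39.8 = 13.790 °C ≈ 13.8 °C.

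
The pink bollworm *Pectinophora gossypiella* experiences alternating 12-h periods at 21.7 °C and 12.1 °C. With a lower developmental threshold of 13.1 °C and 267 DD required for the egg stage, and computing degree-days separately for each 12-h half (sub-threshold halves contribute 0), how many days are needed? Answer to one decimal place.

62.1 days

Day half: max(0, 21.7 − 13.1) × 0.5 = 8.6 × 0.5 = 4.30 DD.
Night half: max(0, 12.1 − 13.1) × 0.5 = 0.0 × 0.5 = 0.00 DD.
Per 24 h: 4.30 DD/day.
Duration = 267 / 4.30 = 62.093 ≈ 62.1 days.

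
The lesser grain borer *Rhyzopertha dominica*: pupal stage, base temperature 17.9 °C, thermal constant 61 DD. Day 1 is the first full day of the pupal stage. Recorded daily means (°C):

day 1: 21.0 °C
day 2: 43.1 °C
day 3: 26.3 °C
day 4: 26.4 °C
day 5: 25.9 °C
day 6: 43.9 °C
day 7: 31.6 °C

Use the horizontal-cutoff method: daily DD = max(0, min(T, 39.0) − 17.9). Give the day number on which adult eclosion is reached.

Daily DD above 17.9 °C (capped at 21.1): 3.1, 21.1, 8.4, 8.5, 8.0, 21.1, 13.7.
Cumulative: 3.1, 24.2, 32.6, 41.1, 49.1, 70.2, 83.9.
The total first reaches 61 DD on day 6.

day 6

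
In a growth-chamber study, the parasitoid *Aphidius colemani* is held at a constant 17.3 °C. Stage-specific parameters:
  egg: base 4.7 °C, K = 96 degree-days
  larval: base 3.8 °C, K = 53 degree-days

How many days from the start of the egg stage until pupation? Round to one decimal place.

egg: 96 / (17.3 − 4.7) = 96 / 12.6 = 7.619 d.
larval: 53 / (17.3 − 3.8) = 53 / 13.5 = 3.926 d.
Sum = 11.545 ≈ 11.5 days.

11.5 days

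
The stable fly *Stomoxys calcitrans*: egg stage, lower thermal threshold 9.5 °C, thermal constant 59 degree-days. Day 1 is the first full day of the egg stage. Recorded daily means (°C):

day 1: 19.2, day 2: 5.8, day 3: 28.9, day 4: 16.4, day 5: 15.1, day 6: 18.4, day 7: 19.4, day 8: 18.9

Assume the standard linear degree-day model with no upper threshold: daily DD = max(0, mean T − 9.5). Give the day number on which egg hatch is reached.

day 7

Daily DD above 9.5 °C: 9.7, 0.0, 19.4, 6.9, 5.6, 8.9, 9.9, 9.4.
Cumulative: 9.7, 9.7, 29.1, 36.0, 41.6, 50.5, 60.4, 69.8.
The total first reaches 59 DD on day 7.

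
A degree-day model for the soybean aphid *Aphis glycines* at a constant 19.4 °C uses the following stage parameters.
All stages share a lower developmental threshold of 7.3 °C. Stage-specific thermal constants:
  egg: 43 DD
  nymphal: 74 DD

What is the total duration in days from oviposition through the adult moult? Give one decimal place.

Daily accumulation at 19.4 °C = 19.4 − 7.3 = 12.1 DD/day.
Total K = 43 + 74 = 117 DD.
Total duration = 117 / 12.1 = 9.669 ≈ 9.7 days.

9.7 days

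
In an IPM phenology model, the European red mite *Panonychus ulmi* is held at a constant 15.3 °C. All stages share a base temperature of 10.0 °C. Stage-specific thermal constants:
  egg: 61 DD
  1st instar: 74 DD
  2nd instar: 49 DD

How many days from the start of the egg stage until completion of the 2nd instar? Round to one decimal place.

34.7 days

Daily accumulation at 15.3 °C = 15.3 − 10.0 = 5.3 DD/day.
Total K = 61 + 74 + 49 = 184 DD.
Total duration = 184 / 5.3 = 34.717 ≈ 34.7 days.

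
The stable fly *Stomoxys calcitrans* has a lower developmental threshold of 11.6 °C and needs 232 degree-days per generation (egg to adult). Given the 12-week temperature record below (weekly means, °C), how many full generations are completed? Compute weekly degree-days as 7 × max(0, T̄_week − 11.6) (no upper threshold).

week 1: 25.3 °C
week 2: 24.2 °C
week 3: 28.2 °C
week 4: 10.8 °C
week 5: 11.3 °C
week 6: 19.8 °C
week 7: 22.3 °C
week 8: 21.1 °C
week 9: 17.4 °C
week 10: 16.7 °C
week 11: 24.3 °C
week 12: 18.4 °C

Weekly DD (7 × max(0, T̄ − 11.6)): 95.9, 88.2, 116.2, 0.0, 0.0, 57.4, 74.9, 66.5, 40.6, 35.7, 88.9, 47.6.
Season total = 711.9 DD.
Complete generations = ⌊711.9 / 232⌋ = 3.

3 generations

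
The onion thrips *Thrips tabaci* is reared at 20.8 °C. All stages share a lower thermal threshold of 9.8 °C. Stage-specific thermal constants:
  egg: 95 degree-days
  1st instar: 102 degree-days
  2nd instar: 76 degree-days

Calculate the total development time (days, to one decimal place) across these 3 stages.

24.8 days

Daily accumulation at 20.8 °C = 20.8 − 9.8 = 11.0 DD/day.
Total K = 95 + 102 + 76 = 273 DD.
Total duration = 273 / 11.0 = 24.818 ≈ 24.8 days.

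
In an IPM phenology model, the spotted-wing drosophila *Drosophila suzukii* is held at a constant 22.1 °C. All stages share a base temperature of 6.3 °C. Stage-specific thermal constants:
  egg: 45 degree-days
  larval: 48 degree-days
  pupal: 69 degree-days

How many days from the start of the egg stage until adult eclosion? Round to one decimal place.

Daily accumulation at 22.1 °C = 22.1 − 6.3 = 15.8 DD/day.
Total K = 45 + 48 + 69 = 162 DD.
Total duration = 162 / 15.8 = 10.253 ≈ 10.3 days.

10.3 days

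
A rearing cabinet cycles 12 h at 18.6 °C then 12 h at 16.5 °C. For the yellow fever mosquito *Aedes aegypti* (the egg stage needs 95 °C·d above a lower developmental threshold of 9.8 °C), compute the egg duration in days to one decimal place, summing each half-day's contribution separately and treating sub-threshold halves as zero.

Day half: max(0, 18.6 − 9.8) × 0.5 = 8.8 × 0.5 = 4.40 DD.
Night half: max(0, 16.5 − 9.8) × 0.5 = 6.7 × 0.5 = 3.35 DD.
Per 24 h: 7.75 DD/day.
Duration = 95 / 7.75 = 12.258 ≈ 12.3 days.

12.3 days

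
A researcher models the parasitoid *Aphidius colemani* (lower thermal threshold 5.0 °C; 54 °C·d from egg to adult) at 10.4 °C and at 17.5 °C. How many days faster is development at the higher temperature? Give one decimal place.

5.7 days

At 10.4 °C: 54 / (10.4 − 5.0) = 54 / 5.4 = 10.000 d.
At 17.5 °C: 54 / (17.5 − 5.0) = 54 / 12.5 = 4.320 d.
Difference = |10.000 − 4.320| = 5.680 ≈ 5.7 days.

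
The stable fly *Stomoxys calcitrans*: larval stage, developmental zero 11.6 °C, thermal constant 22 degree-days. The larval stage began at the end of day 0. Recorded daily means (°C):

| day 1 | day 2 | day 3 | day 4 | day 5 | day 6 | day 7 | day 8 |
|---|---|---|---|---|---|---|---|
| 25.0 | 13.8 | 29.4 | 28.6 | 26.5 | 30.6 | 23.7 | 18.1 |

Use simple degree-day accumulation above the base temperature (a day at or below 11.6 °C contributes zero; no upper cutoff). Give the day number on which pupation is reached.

day 3

Daily DD above 11.6 °C: 13.4, 2.2, 17.8, 17.0, 14.9, 19.0, 12.1, 6.5.
Cumulative: 13.4, 15.6, 33.4, 50.4, 65.3, 84.3, 96.4, 102.9.
The total first reaches 22 DD on day 3.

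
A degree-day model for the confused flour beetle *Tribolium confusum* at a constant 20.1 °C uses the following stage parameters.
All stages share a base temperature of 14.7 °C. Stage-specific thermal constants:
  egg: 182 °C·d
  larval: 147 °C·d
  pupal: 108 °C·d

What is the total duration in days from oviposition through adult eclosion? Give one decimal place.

Daily accumulation at 20.1 °C = 20.1 − 14.7 = 5.4 DD/day.
Total K = 182 + 147 + 108 = 437 DD.
Total duration = 437 / 5.4 = 80.926 ≈ 80.9 days.

80.9 days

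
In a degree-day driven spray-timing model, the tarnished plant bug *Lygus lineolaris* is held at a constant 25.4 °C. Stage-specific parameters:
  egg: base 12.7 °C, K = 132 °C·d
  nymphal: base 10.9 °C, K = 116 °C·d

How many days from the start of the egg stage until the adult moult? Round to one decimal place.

18.4 days

egg: 132 / (25.4 − 12.7) = 132 / 12.7 = 10.394 d.
nymphal: 116 / (25.4 − 10.9) = 116 / 14.5 = 8.000 d.
Sum = 18.394 ≈ 18.4 days.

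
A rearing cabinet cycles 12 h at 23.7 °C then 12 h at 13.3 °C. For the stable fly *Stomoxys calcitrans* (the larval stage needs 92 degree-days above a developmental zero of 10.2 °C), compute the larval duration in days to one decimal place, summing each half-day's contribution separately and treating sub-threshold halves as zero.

11.1 days

Day half: max(0, 23.7 − 10.2) × 0.5 = 13.5 × 0.5 = 6.75 DD.
Night half: max(0, 13.3 − 10.2) × 0.5 = 3.1 × 0.5 = 1.55 DD.
Per 24 h: 8.30 DD/day.
Duration = 92 / 8.30 = 11.084 ≈ 11.1 days.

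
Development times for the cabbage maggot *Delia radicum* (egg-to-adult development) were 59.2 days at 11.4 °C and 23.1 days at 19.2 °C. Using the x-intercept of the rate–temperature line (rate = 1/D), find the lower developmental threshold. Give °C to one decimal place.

6.4 °C

Linear rate model ⇒ the product D·(T − T_b) is constant across temperatures.
59.2·(11.4 − T_b) = 23.1·(19.2 − T_b)
T_b = (59.2·11.4 − 23.1·19.2) / (59.2 − 23.1) = 231.36 / 36.1 = 6.409 °C ≈ 6.4 °C.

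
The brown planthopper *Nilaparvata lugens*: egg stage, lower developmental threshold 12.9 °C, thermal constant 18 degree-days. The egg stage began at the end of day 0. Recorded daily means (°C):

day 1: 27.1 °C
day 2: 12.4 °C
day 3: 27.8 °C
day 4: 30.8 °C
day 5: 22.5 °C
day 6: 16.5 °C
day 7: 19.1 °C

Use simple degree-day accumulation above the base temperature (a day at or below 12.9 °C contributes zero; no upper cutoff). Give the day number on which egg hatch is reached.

Daily DD above 12.9 °C: 14.2, 0.0, 14.9, 17.9, 9.6, 3.6, 6.2.
Cumulative: 14.2, 14.2, 29.1, 47.0, 56.6, 60.2, 66.4.
The total first reaches 18 DD on day 3.

day 3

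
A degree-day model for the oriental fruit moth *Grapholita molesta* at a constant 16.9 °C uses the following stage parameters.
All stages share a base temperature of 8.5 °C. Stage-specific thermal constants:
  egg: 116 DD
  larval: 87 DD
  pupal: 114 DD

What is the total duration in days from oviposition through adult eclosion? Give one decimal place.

37.7 days

Daily accumulation at 16.9 °C = 16.9 − 8.5 = 8.4 DD/day.
Total K = 116 + 87 + 114 = 317 DD.
Total duration = 317 / 8.4 = 37.738 ≈ 37.7 days.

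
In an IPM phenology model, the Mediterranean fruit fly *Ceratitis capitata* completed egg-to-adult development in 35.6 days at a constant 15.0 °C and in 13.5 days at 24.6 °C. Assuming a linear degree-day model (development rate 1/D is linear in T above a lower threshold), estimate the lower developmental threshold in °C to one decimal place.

9.1 °C

Under the model K = D·(T − T_b), so D₁·(T₁ − T_b) = D₂·(T₂ − T_b).
35.6·(15.0 − T_b) = 13.5·(24.6 − T_b)
T_b = (35.6·15.0 − 13.5·24.6) / (35.6 − 13.5) = 201.90 / 22.1 = 9.136 °C ≈ 9.1 °C.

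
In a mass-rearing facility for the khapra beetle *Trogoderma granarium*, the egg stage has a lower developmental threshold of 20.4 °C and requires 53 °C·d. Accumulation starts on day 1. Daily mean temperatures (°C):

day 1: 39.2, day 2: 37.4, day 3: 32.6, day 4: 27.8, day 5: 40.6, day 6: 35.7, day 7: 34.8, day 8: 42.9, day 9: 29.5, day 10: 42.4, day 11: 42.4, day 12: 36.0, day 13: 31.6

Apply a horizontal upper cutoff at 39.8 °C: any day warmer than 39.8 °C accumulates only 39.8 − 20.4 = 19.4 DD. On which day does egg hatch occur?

day 4

Daily DD above 20.4 °C (capped at 19.4): 18.8, 17.0, 12.2, 7.4, 19.4, 15.3, 14.4, 19.4, 9.1, 19.4, 19.4, 15.6, 11.2.
Cumulative: 18.8, 35.8, 48.0, 55.4, 74.8, 90.1, 104.5, 123.9, 133.0, 152.4, 171.8, 187.4, 198.6.
The total first reaches 53 DD on day 4.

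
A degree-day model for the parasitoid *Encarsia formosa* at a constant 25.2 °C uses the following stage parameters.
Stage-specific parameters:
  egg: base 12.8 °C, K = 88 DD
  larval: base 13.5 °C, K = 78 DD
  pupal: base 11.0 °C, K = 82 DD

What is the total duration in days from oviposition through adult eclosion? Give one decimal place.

19.5 days

egg: 88 / (25.2 − 12.8) = 88 / 12.4 = 7.097 d.
larval: 78 / (25.2 − 13.5) = 78 / 11.7 = 6.667 d.
pupal: 82 / (25.2 − 11.0) = 82 / 14.2 = 5.775 d.
Sum = 19.538 ≈ 19.5 days.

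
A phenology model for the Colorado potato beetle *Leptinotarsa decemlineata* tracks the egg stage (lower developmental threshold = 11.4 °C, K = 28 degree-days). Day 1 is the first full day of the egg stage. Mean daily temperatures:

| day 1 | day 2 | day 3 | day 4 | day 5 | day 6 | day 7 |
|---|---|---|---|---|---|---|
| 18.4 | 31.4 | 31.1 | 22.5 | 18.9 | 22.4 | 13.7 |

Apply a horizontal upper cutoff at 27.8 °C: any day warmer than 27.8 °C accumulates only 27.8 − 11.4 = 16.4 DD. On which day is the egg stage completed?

day 3

Daily DD above 11.4 °C (capped at 16.4): 7.0, 16.4, 16.4, 11.1, 7.5, 11.0, 2.3.
Cumulative: 7.0, 23.4, 39.8, 50.9, 58.4, 69.4, 71.7.
The total first reaches 28 DD on day 3.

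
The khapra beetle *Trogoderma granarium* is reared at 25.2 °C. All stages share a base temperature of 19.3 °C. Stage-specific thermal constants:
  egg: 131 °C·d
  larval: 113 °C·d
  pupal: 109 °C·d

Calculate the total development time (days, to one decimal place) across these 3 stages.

59.8 days

Daily accumulation at 25.2 °C = 25.2 − 19.3 = 5.9 DD/day.
Total K = 131 + 113 + 109 = 353 DD.
Total duration = 353 / 5.9 = 59.831 ≈ 59.8 days.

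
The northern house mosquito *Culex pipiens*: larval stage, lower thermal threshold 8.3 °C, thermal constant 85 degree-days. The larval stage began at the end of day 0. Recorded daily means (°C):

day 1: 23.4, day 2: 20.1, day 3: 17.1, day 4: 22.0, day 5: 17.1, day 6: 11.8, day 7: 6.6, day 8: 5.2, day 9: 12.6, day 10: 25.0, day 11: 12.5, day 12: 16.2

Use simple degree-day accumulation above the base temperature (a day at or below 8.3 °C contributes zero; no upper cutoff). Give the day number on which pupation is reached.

Daily DD above 8.3 °C: 15.1, 11.8, 8.8, 13.7, 8.8, 3.5, 0.0, 0.0, 4.3, 16.7, 4.2, 7.9.
Cumulative: 15.1, 26.9, 35.7, 49.4, 58.2, 61.7, 61.7, 61.7, 66.0, 82.7, 86.9, 94.8.
The total first reaches 85 DD on day 11.

day 11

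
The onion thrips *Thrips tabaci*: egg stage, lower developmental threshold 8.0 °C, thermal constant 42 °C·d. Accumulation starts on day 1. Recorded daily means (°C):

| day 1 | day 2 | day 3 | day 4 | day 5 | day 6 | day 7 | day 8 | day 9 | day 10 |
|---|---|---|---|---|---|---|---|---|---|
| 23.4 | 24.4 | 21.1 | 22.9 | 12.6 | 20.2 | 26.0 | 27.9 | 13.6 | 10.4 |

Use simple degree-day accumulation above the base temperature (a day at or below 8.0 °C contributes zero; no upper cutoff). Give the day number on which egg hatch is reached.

day 3

Daily DD above 8.0 °C: 15.4, 16.4, 13.1, 14.9, 4.6, 12.2, 18.0, 19.9, 5.6, 2.4.
Cumulative: 15.4, 31.8, 44.9, 59.8, 64.4, 76.6, 94.6, 114.5, 120.1, 122.5.
The total first reaches 42 DD on day 3.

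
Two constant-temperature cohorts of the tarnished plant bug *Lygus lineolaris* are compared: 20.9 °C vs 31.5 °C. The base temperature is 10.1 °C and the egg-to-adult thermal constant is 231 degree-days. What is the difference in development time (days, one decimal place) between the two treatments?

10.6 days

At 20.9 °C: 231 / (20.9 − 10.1) = 231 / 10.8 = 21.389 d.
At 31.5 °C: 231 / (31.5 − 10.1) = 231 / 21.4 = 10.794 d.
Difference = |21.389 − 10.794| = 10.594 ≈ 10.6 days.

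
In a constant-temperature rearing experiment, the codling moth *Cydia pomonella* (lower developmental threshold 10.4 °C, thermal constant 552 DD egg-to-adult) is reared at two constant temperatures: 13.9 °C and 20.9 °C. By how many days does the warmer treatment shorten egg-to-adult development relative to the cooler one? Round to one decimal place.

At 13.9 °C: 552 / (13.9 − 10.4) = 552 / 3.5 = 157.714 d.
At 20.9 °C: 552 / (20.9 − 10.4) = 552 / 10.5 = 52.571 d.
Difference = |157.714 − 52.571| = 105.143 ≈ 105.1 days.

105.1 days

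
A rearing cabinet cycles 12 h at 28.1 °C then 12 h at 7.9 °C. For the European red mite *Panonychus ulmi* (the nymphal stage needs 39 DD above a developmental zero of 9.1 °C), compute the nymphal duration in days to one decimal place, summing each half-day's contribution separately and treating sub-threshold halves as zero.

Day half: max(0, 28.1 − 9.1) × 0.5 = 19.0 × 0.5 = 9.50 DD.
Night half: max(0, 7.9 − 9.1) × 0.5 = 0.0 × 0.5 = 0.00 DD.
Per 24 h: 9.50 DD/day.
Duration = 39 / 9.50 = 4.105 ≈ 4.1 days.

4.1 days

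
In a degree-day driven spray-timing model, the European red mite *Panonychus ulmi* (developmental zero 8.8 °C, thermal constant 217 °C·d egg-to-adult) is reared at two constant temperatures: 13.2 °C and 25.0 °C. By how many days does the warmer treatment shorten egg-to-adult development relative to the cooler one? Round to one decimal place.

At 13.2 °C: 217 / (13.2 − 8.8) = 217 / 4.4 = 49.318 d.
At 25.0 °C: 217 / (25.0 − 8.8) = 217 / 16.2 = 13.395 d.
Difference = |49.318 − 13.395| = 35.923 ≈ 35.9 days.

35.9 days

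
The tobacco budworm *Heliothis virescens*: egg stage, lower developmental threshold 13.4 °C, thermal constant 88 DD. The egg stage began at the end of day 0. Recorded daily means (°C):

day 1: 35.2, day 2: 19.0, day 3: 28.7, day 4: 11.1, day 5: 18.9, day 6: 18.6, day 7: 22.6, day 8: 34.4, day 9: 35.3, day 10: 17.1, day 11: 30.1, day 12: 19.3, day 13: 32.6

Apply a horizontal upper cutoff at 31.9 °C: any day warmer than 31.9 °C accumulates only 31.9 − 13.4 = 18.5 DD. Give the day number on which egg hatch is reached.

day 9

Daily DD above 13.4 °C (capped at 18.5): 18.5, 5.6, 15.3, 0.0, 5.5, 5.2, 9.2, 18.5, 18.5, 3.7, 16.7, 5.9, 18.5.
Cumulative: 18.5, 24.1, 39.4, 39.4, 44.9, 50.1, 59.3, 77.8, 96.3, 100.0, 116.7, 122.6, 141.1.
The total first reaches 88 DD on day 9.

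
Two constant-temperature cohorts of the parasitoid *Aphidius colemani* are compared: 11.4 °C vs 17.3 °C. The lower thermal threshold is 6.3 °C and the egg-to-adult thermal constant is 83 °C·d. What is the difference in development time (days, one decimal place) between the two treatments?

At 11.4 °C: 83 / (11.4 − 6.3) = 83 / 5.1 = 16.275 d.
At 17.3 °C: 83 / (17.3 − 6.3) = 83 / 11.0 = 7.545 d.
Difference = |16.275 − 7.545| = 8.729 ≈ 8.7 days.

8.7 days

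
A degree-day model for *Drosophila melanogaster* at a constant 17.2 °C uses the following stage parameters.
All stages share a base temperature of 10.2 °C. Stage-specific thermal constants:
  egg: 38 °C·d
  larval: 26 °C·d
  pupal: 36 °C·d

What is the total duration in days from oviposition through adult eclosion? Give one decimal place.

Daily accumulation at 17.2 °C = 17.2 − 10.2 = 7.0 DD/day.
Total K = 38 + 26 + 36 = 100 DD.
Total duration = 100 / 7.0 = 14.286 ≈ 14.3 days.

14.3 days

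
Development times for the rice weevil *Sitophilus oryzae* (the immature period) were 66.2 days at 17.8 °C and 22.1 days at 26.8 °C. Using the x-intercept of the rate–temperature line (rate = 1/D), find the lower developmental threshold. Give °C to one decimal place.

Linear rate model ⇒ the product D·(T − T_b) is constant across temperatures.
66.2·(17.8 − T_b) = 22.1·(26.8 − T_b)
T_b = (66.2·17.8 − 22.1·26.8) / (66.2 − 22.1) = 586.08 / 44.1 = 13.290 °C ≈ 13.3 °C.

13.3 °C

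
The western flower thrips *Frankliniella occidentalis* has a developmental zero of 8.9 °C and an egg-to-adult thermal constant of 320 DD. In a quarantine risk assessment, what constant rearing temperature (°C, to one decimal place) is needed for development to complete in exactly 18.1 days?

Required daily accumulation = 320 / 18.1 = 17.680 DD/day.
T = T_base + 17.680 = 8.9 + 17.680 = 26.580 ≈ 26.6 °C.

26.6 °C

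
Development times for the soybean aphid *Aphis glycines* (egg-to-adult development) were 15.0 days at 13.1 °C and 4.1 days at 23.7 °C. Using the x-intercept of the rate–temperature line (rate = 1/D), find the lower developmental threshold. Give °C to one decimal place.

9.1 °C

Under the model K = D·(T − T_b), so D₁·(T₁ − T_b) = D₂·(T₂ − T_b).
15.0·(13.1 − T_b) = 4.1·(23.7 − T_b)
T_b = (15.0·13.1 − 4.1·23.7) / (15.0 − 4.1) = 99.33 / 10.9 = 9.113 °C ≈ 9.1 °C.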